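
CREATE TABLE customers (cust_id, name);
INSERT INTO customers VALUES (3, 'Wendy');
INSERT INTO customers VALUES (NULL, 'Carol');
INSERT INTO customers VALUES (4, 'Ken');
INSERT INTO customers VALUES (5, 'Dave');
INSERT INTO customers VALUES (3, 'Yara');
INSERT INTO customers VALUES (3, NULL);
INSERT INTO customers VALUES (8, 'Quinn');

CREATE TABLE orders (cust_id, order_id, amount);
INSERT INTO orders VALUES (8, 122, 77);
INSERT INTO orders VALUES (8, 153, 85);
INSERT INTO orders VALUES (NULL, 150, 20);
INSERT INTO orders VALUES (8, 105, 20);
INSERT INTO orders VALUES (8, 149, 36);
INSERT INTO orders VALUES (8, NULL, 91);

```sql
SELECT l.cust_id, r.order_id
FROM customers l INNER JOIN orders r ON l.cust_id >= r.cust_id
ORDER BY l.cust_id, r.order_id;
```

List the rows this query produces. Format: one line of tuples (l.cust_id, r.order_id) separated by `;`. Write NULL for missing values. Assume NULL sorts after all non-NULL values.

(8, 105); (8, 122); (8, 149); (8, 153); (8, NULL)

INNER JOIN keeps only pairs where the ON condition holds.
Matching on l.cust_id >= r.cust_id. A NULL in a compared column never satisfies the condition.
- l row (cust_id=3): no match → dropped.
- l row (cust_id=NULL): no match → dropped.
- l row (cust_id=4): no match → dropped.
- l row (cust_id=5): no match → dropped.
- l row (cust_id=3): no match → dropped.
- l row (cust_id=3): no match → dropped.
- l row (cust_id=8): matches 5 r row(s) → 5 output row(s).
After projecting and ordering:
l.cust_id | r.order_id
8 | 105
8 | 122
8 | 149
8 | 153
8 | NULL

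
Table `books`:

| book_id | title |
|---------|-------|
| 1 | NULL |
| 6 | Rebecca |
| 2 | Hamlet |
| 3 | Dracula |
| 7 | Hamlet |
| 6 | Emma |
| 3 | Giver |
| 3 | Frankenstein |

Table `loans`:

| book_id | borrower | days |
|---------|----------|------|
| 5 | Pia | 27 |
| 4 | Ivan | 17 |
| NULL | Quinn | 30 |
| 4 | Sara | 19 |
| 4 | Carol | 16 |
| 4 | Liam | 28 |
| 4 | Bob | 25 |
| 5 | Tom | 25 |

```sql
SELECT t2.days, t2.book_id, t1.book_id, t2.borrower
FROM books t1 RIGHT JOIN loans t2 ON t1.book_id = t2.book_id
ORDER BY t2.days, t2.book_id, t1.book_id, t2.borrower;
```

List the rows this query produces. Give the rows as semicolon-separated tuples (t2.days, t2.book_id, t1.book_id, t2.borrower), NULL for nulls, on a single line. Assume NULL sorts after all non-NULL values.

(16, 4, NULL, Carol); (17, 4, NULL, Ivan); (19, 4, NULL, Sara); (25, 4, NULL, Bob); (25, 5, NULL, Tom); (27, 5, NULL, Pia); (28, 4, NULL, Liam); (30, NULL, NULL, Quinn)

RIGHT JOIN keeps every row from `loans`; unmatched rows get NULL for `books`'s columns.
Matching on t1.book_id = t2.book_id. A NULL in a compared column never satisfies the condition.
Matched pairs: 0; unmatched t2 rows kept: 8.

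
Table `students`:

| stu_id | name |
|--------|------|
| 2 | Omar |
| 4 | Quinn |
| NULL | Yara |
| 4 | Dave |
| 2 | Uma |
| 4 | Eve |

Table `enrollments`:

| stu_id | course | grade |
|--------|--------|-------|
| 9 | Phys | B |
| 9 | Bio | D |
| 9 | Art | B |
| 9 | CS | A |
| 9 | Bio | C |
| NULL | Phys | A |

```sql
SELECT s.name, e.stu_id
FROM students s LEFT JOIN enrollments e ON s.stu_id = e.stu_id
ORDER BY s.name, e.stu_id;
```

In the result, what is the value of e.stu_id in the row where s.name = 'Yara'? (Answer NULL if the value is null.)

NULL

LEFT JOIN keeps every row from `students`; unmatched rows get NULL for `enrollments`'s columns.
Matching on s.stu_id = e.stu_id. A NULL in a compared column never satisfies the condition.
- stu_id=2: no e row matches, row kept with e columns NULL.
- stu_id=4: no e row matches, row kept with e columns NULL.
- stu_id=NULL: no e row matches, row kept with e columns NULL.
- stu_id=4: no e row matches, row kept with e columns NULL.
- stu_id=2: no e row matches, row kept with e columns NULL.
- stu_id=4: no e row matches, row kept with e columns NULL.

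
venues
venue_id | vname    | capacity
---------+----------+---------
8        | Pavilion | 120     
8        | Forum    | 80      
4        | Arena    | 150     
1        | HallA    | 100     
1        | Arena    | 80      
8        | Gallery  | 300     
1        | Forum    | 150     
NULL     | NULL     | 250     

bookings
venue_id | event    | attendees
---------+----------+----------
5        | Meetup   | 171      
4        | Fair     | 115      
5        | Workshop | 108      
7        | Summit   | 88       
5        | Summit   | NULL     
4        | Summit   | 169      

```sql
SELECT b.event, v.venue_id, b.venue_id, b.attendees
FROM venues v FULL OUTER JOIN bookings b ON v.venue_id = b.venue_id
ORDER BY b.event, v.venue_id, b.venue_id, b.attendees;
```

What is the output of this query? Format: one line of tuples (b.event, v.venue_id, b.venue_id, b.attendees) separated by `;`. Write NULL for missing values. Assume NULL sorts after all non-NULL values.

(Fair, 4, 4, 115); (Meetup, NULL, 5, 171); (Summit, 4, 4, 169); (Summit, NULL, 5, NULL); (Summit, NULL, 7, 88); (Workshop, NULL, 5, 108); (NULL, 1, NULL, NULL); (NULL, 1, NULL, NULL); (NULL, 1, NULL, NULL); (NULL, 8, NULL, NULL); (NULL, 8, NULL, NULL); (NULL, 8, NULL, NULL); (NULL, NULL, NULL, NULL)

FULL OUTER JOIN keeps every row from both sides; unmatched rows get NULL for the other side's columns.
Matching on v.venue_id = b.venue_id. A NULL in a compared column never satisfies the condition.
- v row (venue_id=8): no match → kept, b columns NULL.
- v row (venue_id=8): no match → kept, b columns NULL.
- v row (venue_id=4): matches 2 b row(s) → 2 output row(s).
- v row (venue_id=1): no match → kept, b columns NULL.
- v row (venue_id=1): no match → kept, b columns NULL.
- v row (venue_id=8): no match → kept, b columns NULL.
- v row (venue_id=1): no match → kept, b columns NULL.
- v row (venue_id=NULL): no match → kept, b columns NULL.
- 4 row(s) from b found no v partner → padded with NULL.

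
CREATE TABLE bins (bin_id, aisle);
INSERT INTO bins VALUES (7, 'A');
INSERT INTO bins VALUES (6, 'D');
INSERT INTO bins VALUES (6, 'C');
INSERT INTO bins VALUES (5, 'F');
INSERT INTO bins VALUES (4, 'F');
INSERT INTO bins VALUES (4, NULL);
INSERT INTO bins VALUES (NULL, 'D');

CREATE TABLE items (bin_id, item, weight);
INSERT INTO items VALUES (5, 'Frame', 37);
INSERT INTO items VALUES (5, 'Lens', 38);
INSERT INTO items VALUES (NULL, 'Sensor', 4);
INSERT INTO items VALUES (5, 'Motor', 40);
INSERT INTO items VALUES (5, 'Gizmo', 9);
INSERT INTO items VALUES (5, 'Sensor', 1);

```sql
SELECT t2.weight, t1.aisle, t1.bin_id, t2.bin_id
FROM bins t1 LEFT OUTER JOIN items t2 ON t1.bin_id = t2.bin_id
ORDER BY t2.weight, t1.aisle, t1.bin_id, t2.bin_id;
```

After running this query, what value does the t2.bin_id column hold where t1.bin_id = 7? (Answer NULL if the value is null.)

NULL

LEFT JOIN keeps every row from `bins`; unmatched rows get NULL for `items`'s columns.
Matching on t1.bin_id = t2.bin_id. A NULL in a compared column never satisfies the condition.
Matched pairs: 5; unmatched t1 rows kept: 6.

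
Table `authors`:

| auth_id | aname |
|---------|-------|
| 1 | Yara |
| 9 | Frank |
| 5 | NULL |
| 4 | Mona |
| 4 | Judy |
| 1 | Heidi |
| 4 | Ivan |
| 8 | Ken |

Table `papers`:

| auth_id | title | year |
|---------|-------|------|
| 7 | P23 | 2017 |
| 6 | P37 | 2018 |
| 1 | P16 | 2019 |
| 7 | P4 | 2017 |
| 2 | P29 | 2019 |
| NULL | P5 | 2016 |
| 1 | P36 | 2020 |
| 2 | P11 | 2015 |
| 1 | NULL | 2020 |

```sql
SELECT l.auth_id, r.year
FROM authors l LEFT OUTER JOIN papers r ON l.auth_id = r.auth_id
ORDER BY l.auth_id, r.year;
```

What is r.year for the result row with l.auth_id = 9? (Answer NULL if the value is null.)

NULL

LEFT JOIN keeps every row from `authors`; unmatched rows get NULL for `papers`'s columns.
Matching on l.auth_id = r.auth_id. A NULL in a compared column never satisfies the condition.
- auth_id=1: 3 matching r row(s), so 3 row(s) emitted.
- auth_id=9: no r row matches, row kept with r columns NULL.
- auth_id=5: no r row matches, row kept with r columns NULL.
- auth_id=4: no r row matches, row kept with r columns NULL.
- auth_id=4: no r row matches, row kept with r columns NULL.
- auth_id=1: 3 matching r row(s), so 3 row(s) emitted.
- auth_id=4: no r row matches, row kept with r columns NULL.
- auth_id=8: no r row matches, row kept with r columns NULL.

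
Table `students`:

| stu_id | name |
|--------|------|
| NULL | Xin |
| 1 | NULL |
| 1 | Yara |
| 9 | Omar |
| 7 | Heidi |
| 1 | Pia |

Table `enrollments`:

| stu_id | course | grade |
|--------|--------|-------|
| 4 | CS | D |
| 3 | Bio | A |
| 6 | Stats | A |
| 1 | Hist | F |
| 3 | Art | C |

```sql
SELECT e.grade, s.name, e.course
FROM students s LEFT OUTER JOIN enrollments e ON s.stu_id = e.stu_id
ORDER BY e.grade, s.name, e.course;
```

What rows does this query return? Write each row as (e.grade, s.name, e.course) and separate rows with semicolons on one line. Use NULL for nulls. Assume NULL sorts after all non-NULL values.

LEFT JOIN keeps every row from `students`; unmatched rows get NULL for `enrollments`'s columns.
Matching on s.stu_id = e.stu_id. A NULL in a compared column never satisfies the condition.
- s row (stu_id=NULL): no match → kept, e columns NULL.
- s row (stu_id=1): matches 1 e row(s) → 1 output row(s).
- s row (stu_id=1): matches 1 e row(s) → 1 output row(s).
- s row (stu_id=9): no match → kept, e columns NULL.
- s row (stu_id=7): no match → kept, e columns NULL.
- s row (stu_id=1): matches 1 e row(s) → 1 output row(s).
After projecting and ordering:
e.grade | s.name | e.course
F | Pia | Hist
F | Yara | Hist
F | NULL | Hist
NULL | Heidi | NULL
NULL | Omar | NULL
NULL | Xin | NULL

(F, Pia, Hist); (F, Yara, Hist); (F, NULL, Hist); (NULL, Heidi, NULL); (NULL, Omar, NULL); (NULL, Xin, NULL)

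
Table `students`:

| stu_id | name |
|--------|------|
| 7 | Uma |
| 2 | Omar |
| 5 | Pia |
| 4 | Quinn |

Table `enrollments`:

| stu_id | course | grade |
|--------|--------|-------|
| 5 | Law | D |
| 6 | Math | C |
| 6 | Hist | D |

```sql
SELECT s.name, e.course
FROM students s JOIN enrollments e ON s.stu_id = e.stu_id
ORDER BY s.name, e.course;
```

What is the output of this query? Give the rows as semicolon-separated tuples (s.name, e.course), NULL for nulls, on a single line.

INNER JOIN keeps only pairs where the ON condition holds.
Matching on s.stu_id = e.stu_id.
Matched pairs: 1.

(Pia, Law)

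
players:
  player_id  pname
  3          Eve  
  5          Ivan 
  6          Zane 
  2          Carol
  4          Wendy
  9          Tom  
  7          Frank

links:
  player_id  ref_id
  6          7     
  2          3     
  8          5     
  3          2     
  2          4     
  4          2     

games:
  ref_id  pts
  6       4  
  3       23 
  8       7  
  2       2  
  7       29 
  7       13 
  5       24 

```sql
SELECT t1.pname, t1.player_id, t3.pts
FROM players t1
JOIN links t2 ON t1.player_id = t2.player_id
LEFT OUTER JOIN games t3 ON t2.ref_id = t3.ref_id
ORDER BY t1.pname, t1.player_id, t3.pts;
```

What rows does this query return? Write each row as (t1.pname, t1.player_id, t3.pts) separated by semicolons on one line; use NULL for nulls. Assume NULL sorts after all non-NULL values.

(Carol, 2, 23); (Carol, 2, NULL); (Eve, 3, 2); (Wendy, 4, 2); (Zane, 6, 13); (Zane, 6, 29)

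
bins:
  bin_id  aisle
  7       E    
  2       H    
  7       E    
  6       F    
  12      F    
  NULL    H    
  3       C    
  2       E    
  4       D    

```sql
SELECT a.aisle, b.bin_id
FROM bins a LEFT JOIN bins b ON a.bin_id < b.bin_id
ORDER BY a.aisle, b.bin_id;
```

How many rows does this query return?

28

LEFT JOIN keeps every row from `bins a`; unmatched rows get NULL for `bins b`'s columns.
Matching on a.bin_id < b.bin_id. A NULL in a compared column never satisfies the condition.
- a (bin_id=7) pairs with 1 row(s) of b.
- a (bin_id=2) pairs with 6 row(s) of b.
- a (bin_id=7) pairs with 1 row(s) of b.
- a (bin_id=6) pairs with 3 row(s) of b.
- a (bin_id=12) has no partner → padded with NULL.
- a (bin_id=NULL) has no partner → padded with NULL.
- a (bin_id=3) pairs with 5 row(s) of b.
- a (bin_id=2) pairs with 6 row(s) of b.
- a (bin_id=4) pairs with 4 row(s) of b.
Total: 26 matched + 2 padded = 28 rows.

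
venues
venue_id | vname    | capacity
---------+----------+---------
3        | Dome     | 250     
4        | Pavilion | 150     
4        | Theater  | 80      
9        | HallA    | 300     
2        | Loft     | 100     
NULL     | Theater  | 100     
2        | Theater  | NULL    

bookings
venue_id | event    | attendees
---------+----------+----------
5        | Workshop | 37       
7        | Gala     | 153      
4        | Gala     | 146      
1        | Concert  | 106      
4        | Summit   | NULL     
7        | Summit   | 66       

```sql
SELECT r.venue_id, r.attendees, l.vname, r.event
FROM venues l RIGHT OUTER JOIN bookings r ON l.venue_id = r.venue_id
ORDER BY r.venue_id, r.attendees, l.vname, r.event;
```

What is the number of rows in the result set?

RIGHT JOIN keeps every row from `bookings`; unmatched rows get NULL for `venues`'s columns.
Matching on l.venue_id = r.venue_id. A NULL in a compared column never satisfies the condition.
- l[0] venue_id=3 → no match.
- l[1] venue_id=4 → 2 match(es) in r → 2 row(s).
- l[2] venue_id=4 → 2 match(es) in r → 2 row(s).
- l[3] venue_id=9 → no match.
- l[4] venue_id=2 → no match.
- l[5] venue_id=NULL → no match.
- l[6] venue_id=2 → no match.
- plus 4 unmatched r row(s), each kept with NULL l columns.
Total: 4 matched + 4 padded = 8 rows.

8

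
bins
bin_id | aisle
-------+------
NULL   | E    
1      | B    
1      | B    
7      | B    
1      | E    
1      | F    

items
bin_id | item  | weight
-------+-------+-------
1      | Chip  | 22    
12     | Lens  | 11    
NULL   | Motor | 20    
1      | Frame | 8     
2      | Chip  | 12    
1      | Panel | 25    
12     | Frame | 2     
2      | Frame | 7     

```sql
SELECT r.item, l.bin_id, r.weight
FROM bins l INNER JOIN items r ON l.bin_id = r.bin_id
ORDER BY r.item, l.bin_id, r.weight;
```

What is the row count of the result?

INNER JOIN keeps only pairs where the ON condition holds.
Matching on l.bin_id = r.bin_id. A NULL in a compared column never satisfies the condition.
Matched pairs: 12.
Total: 12 rows.

12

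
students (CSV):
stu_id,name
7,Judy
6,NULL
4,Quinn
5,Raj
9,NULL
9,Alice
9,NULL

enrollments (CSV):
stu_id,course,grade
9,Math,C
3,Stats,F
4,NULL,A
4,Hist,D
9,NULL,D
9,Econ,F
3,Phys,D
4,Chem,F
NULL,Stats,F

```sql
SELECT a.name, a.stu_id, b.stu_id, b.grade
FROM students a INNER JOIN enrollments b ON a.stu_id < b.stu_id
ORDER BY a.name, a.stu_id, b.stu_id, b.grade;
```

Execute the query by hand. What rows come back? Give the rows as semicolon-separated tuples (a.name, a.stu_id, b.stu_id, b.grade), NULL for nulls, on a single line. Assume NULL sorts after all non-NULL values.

(Judy, 7, 9, C); (Judy, 7, 9, D); (Judy, 7, 9, F); (Quinn, 4, 9, C); (Quinn, 4, 9, D); (Quinn, 4, 9, F); (Raj, 5, 9, C); (Raj, 5, 9, D); (Raj, 5, 9, F); (NULL, 6, 9, C); (NULL, 6, 9, D); (NULL, 6, 9, F)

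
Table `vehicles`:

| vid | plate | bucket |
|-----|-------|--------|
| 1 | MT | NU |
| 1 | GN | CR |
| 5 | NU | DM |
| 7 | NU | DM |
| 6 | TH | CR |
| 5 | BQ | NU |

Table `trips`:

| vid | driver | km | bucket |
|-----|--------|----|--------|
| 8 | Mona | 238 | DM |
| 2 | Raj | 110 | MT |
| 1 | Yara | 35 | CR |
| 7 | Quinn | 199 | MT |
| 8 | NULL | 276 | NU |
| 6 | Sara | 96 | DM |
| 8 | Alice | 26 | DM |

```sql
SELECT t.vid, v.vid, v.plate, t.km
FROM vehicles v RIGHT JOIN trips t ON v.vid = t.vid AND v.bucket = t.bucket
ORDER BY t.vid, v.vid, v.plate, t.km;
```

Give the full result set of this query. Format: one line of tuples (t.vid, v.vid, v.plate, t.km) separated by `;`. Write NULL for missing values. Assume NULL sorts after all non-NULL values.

(1, 1, GN, 35); (2, NULL, NULL, 110); (6, NULL, NULL, 96); (7, NULL, NULL, 199); (8, NULL, NULL, 26); (8, NULL, NULL, 238); (8, NULL, NULL, 276)

RIGHT JOIN keeps every row from `trips`; unmatched rows get NULL for `vehicles`'s columns.
Matching on v.vid = t.vid AND v.bucket = t.bucket.
- v (vid=1, bucket=NU) has no partner in t.
- v (vid=1, bucket=CR) pairs with 1 row(s) of t.
- v (vid=5, bucket=DM) has no partner in t.
- v (vid=7, bucket=DM) has no partner in t.
- v (vid=6, bucket=CR) has no partner in t.
- v (vid=5, bucket=NU) has no partner in t.
- 6 t row(s) had no v match → kept, v columns NULL.
After projecting and ordering:
t.vid | v.vid | v.plate | t.km
1 | 1 | GN | 35
2 | NULL | NULL | 110
6 | NULL | NULL | 96
7 | NULL | NULL | 199
8 | NULL | NULL | 26
8 | NULL | NULL | 238
8 | NULL | NULL | 276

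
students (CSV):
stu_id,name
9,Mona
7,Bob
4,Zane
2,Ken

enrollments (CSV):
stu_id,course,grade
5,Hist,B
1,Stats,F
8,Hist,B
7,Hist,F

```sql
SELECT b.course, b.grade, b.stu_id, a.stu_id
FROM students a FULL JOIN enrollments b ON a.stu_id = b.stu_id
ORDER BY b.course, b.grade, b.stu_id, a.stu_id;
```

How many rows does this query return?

FULL OUTER JOIN keeps every row from both sides; unmatched rows get NULL for the other side's columns.
Matching on a.stu_id = b.stu_id.
- a (stu_id=9) has no partner → padded with NULL.
- a (stu_id=7) pairs with 1 row(s) of b.
- a (stu_id=4) has no partner → padded with NULL.
- a (stu_id=2) has no partner → padded with NULL.
- plus 3 unmatched b row(s), each kept with NULL a columns.
Total: 1 matched + 6 padded = 7 rows.

7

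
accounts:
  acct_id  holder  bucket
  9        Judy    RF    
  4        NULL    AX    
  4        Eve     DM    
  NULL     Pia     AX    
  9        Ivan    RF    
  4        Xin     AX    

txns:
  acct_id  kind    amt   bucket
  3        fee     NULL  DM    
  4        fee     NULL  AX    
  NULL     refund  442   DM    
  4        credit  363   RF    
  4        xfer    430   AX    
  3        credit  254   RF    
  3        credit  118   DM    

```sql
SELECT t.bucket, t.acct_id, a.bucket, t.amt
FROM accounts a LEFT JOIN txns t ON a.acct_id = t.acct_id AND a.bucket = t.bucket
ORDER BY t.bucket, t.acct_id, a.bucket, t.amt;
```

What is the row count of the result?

8

LEFT JOIN keeps every row from `accounts`; unmatched rows get NULL for `txns`'s columns.
Matching on a.acct_id = t.acct_id AND a.bucket = t.bucket. A NULL in a compared column never satisfies the condition.
- a row (acct_id=9, bucket=RF): no match → kept, t columns NULL.
- a row (acct_id=4, bucket=AX): matches 2 t row(s) → 2 output row(s).
- a row (acct_id=4, bucket=DM): no match → kept, t columns NULL.
- a row (acct_id=NULL, bucket=AX): no match → kept, t columns NULL.
- a row (acct_id=9, bucket=RF): no match → kept, t columns NULL.
- a row (acct_id=4, bucket=AX): matches 2 t row(s) → 2 output row(s).
Total: 4 matched + 4 padded = 8 rows.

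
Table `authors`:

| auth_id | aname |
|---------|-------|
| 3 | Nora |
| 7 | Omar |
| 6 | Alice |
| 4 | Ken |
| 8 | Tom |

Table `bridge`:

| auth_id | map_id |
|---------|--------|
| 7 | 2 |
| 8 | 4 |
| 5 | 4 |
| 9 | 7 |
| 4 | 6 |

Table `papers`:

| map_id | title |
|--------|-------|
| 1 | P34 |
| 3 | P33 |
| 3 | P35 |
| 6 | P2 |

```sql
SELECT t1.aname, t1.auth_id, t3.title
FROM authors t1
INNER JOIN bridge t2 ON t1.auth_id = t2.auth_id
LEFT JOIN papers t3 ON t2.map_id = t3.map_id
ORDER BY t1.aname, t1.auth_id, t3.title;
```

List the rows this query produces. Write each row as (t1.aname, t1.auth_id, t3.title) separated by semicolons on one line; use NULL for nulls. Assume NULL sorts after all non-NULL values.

Joins associate left-to-right: authors INNER JOIN bridge on auth_id gives 3 intermediate row(s).
Then LEFT JOIN `papers t3` on map_id: each of those 3 rows is kept; rows whose t2.map_id has no match in t3 get NULL for t3's columns.

(Ken, 4, P2); (Omar, 7, NULL); (Tom, 8, NULL)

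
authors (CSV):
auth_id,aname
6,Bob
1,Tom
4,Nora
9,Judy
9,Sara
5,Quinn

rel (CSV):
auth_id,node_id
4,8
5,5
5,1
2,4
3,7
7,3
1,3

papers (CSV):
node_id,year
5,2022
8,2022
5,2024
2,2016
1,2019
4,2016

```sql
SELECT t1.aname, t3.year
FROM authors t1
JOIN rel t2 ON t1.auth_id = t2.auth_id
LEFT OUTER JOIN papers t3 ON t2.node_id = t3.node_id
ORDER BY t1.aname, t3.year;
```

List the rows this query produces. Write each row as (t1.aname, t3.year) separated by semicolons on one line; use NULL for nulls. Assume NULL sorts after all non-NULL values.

(Nora, 2022); (Quinn, 2019); (Quinn, 2022); (Quinn, 2024); (Tom, NULL)

Evaluate left to right. First `authors t1 INNER JOIN rel t2` on auth_id: 4 row(s).
Then LEFT JOIN `papers t3` on node_id: each of those 4 rows is kept; rows whose t2.node_id has no match in t3 get NULL for t3's columns.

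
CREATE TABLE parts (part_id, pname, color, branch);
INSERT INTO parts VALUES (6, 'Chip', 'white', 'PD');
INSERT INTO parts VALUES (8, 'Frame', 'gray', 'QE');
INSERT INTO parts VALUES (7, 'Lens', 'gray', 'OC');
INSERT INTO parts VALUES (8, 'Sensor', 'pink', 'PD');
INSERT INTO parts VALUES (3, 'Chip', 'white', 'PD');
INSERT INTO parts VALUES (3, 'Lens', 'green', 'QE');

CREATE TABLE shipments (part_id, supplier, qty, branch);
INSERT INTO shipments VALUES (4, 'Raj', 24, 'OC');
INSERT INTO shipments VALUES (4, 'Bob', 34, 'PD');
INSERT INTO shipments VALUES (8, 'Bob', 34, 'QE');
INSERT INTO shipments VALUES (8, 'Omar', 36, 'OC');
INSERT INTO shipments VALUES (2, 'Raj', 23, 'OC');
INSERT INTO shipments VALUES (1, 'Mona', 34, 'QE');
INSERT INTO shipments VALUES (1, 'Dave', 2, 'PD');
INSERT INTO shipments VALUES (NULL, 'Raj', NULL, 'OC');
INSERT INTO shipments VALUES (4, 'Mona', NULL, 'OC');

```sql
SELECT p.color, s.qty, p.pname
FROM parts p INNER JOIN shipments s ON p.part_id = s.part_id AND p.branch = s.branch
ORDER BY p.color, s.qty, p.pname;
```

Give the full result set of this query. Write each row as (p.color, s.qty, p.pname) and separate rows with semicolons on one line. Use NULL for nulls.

(gray, 34, Frame)

INNER JOIN keeps only pairs where the ON condition holds.
Matching on p.part_id = s.part_id AND p.branch = s.branch. A NULL in a compared column never satisfies the condition.
- p[0] part_id=6, branch=PD → no match; dropped.
- p[1] part_id=8, branch=QE → 1 match(es) in s → 1 row(s).
- p[2] part_id=7, branch=OC → no match; dropped.
- p[3] part_id=8, branch=PD → no match; dropped.
- p[4] part_id=3, branch=PD → no match; dropped.
- p[5] part_id=3, branch=QE → no match; dropped.
After projecting and ordering:
p.color | s.qty | p.pname
gray | 34 | Frame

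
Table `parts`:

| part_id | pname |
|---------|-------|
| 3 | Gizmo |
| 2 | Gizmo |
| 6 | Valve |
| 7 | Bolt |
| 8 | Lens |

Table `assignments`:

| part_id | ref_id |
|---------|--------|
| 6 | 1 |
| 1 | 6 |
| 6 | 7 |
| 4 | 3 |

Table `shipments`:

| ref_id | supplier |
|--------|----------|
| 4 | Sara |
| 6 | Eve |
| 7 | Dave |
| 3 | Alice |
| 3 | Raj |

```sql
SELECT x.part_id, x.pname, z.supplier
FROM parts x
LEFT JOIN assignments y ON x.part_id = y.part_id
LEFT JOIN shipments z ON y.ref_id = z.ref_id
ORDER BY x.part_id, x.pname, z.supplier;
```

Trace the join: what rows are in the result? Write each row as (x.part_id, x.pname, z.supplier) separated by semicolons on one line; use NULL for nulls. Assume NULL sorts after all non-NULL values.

Joins associate left-to-right: parts LEFT JOIN assignments on part_id gives 6 intermediate row(s).
Then LEFT JOIN `shipments z` on ref_id: each of those 6 rows is kept; rows whose y.ref_id has no match in z get NULL for z's columns.

(2, Gizmo, NULL); (3, Gizmo, NULL); (6, Valve, Dave); (6, Valve, NULL); (7, Bolt, NULL); (8, Lens, NULL)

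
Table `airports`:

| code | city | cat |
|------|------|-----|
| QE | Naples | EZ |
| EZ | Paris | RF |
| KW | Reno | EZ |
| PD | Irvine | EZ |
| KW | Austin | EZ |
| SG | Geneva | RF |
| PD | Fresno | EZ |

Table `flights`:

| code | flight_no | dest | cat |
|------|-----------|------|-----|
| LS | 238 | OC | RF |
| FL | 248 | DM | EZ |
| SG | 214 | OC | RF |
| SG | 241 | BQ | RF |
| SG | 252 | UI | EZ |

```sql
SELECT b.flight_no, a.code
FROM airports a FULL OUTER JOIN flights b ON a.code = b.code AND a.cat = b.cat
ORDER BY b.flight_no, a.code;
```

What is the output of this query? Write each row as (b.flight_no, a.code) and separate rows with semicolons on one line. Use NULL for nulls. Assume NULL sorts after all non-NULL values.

FULL OUTER JOIN keeps every row from both sides; unmatched rows get NULL for the other side's columns.
Matching on a.code = b.code AND a.cat = b.cat.
- a[0] code=QE, cat=EZ → no match; kept with NULLs on the b side.
- a[1] code=EZ, cat=RF → no match; kept with NULLs on the b side.
- a[2] code=KW, cat=EZ → no match; kept with NULLs on the b side.
- a[3] code=PD, cat=EZ → no match; kept with NULLs on the b side.
- a[4] code=KW, cat=EZ → no match; kept with NULLs on the b side.
- a[5] code=SG, cat=RF → 2 match(es) in b → 2 row(s).
- a[6] code=PD, cat=EZ → no match; kept with NULLs on the b side.
- plus 3 unmatched b row(s), each kept with NULL a columns.

(214, SG); (238, NULL); (241, SG); (248, NULL); (252, NULL); (NULL, EZ); (NULL, KW); (NULL, KW); (NULL, PD); (NULL, PD); (NULL, QE)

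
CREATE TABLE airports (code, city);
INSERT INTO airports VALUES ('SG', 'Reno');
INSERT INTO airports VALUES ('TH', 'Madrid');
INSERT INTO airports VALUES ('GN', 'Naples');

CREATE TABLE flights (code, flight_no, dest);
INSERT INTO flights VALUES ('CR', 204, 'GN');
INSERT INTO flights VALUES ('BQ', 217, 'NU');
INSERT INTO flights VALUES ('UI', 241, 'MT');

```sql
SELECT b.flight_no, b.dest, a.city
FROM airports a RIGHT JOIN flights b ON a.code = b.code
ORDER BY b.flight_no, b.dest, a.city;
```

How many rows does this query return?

3

RIGHT JOIN keeps every row from `flights`; unmatched rows get NULL for `airports`'s columns.
Matching on a.code = b.code.
- code=SG: no matching b row.
- code=TH: no matching b row.
- code=GN: no matching b row.
- 3 b row(s) had no a match → kept, a columns NULL.
Total: 0 matched + 3 padded = 3 rows.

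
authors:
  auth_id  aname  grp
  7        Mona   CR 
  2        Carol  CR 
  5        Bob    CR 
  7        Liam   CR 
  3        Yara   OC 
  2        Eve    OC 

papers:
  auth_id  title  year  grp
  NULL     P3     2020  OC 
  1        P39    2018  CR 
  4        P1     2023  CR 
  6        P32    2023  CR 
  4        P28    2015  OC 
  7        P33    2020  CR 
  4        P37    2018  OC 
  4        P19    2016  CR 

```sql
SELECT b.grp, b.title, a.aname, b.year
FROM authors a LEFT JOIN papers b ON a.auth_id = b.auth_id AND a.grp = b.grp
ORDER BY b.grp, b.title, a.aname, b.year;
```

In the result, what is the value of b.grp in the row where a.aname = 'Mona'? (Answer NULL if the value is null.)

LEFT JOIN keeps every row from `authors`; unmatched rows get NULL for `papers`'s columns.
Matching on a.auth_id = b.auth_id AND a.grp = b.grp. A NULL in a compared column never satisfies the condition.
- auth_id=7, grp=CR: 1 matching b row(s), so 1 row(s) emitted.
- auth_id=2, grp=CR: no b row matches, row kept with b columns NULL.
- auth_id=5, grp=CR: no b row matches, row kept with b columns NULL.
- auth_id=7, grp=CR: 1 matching b row(s), so 1 row(s) emitted.
- auth_id=3, grp=OC: no b row matches, row kept with b columns NULL.
- auth_id=2, grp=OC: no b row matches, row kept with b columns NULL.

CR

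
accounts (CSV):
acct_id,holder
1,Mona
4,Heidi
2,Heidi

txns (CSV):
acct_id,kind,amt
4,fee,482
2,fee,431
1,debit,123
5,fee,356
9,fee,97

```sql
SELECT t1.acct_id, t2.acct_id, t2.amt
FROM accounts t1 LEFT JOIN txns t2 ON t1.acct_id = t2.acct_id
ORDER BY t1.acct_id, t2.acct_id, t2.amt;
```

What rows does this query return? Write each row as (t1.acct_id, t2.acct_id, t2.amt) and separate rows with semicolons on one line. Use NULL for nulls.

(1, 1, 123); (2, 2, 431); (4, 4, 482)

LEFT JOIN keeps every row from `accounts`; unmatched rows get NULL for `txns`'s columns.
Matching on t1.acct_id = t2.acct_id.
Matched pairs: 3; unmatched t1 rows kept: 0.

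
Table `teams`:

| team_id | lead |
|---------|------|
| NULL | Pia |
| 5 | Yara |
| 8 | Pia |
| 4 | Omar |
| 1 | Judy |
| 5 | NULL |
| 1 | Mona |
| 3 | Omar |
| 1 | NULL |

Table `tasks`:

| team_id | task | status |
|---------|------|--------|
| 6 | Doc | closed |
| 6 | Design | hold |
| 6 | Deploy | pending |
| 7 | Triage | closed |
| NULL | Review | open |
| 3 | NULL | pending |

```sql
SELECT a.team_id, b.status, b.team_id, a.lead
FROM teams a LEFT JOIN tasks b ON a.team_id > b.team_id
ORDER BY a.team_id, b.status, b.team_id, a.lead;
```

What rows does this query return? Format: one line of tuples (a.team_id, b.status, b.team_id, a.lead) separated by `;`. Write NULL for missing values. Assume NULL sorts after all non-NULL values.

LEFT JOIN keeps every row from `teams`; unmatched rows get NULL for `tasks`'s columns.
Matching on a.team_id > b.team_id. A NULL in a compared column never satisfies the condition.
- a row (team_id=NULL): no match → kept, b columns NULL.
- a row (team_id=5): matches 1 b row(s) → 1 output row(s).
- a row (team_id=8): matches 5 b row(s) → 5 output row(s).
- a row (team_id=4): matches 1 b row(s) → 1 output row(s).
- a row (team_id=1): no match → kept, b columns NULL.
- a row (team_id=5): matches 1 b row(s) → 1 output row(s).
- a row (team_id=1): no match → kept, b columns NULL.
- a row (team_id=3): no match → kept, b columns NULL.
- a row (team_id=1): no match → kept, b columns NULL.

(1, NULL, NULL, Judy); (1, NULL, NULL, Mona); (1, NULL, NULL, NULL); (3, NULL, NULL, Omar); (4, pending, 3, Omar); (5, pending, 3, Yara); (5, pending, 3, NULL); (8, closed, 6, Pia); (8, closed, 7, Pia); (8, hold, 6, Pia); (8, pending, 3, Pia); (8, pending, 6, Pia); (NULL, NULL, NULL, Pia)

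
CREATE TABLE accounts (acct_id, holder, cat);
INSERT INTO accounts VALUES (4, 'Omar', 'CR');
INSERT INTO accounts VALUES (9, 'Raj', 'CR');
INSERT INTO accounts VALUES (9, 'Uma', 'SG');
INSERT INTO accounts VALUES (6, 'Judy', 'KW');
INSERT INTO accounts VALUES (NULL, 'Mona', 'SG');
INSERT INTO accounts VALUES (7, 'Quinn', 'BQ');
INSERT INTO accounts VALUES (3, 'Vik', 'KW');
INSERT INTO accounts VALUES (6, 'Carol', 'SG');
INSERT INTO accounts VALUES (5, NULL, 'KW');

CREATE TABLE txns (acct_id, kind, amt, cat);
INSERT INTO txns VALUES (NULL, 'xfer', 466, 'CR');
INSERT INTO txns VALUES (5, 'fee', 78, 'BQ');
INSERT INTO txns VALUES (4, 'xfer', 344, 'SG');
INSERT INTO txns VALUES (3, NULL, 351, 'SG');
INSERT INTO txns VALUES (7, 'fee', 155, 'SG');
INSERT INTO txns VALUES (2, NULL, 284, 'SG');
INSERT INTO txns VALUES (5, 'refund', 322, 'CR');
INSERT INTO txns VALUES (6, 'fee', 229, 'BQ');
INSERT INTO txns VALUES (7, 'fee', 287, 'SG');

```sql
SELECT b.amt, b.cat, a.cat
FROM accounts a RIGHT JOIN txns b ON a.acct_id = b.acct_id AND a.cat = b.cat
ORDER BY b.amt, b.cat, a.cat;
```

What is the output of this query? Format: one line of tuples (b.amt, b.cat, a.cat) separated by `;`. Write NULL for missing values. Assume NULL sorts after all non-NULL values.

(78, BQ, NULL); (155, SG, NULL); (229, BQ, NULL); (284, SG, NULL); (287, SG, NULL); (322, CR, NULL); (344, SG, NULL); (351, SG, NULL); (466, CR, NULL)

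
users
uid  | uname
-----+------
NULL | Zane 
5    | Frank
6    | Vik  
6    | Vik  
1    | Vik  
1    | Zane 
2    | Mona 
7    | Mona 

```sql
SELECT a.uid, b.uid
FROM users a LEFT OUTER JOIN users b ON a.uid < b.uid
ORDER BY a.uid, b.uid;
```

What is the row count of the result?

LEFT JOIN keeps every row from `users a`; unmatched rows get NULL for `users b`'s columns.
Matching on a.uid < b.uid. A NULL in a compared column never satisfies the condition.
- uid=NULL: no b row matches, row kept with b columns NULL.
- uid=5: 3 matching b row(s), so 3 row(s) emitted.
- uid=6: 1 matching b row(s), so 1 row(s) emitted.
- uid=6: 1 matching b row(s), so 1 row(s) emitted.
- uid=1: 5 matching b row(s), so 5 row(s) emitted.
- uid=1: 5 matching b row(s), so 5 row(s) emitted.
- uid=2: 4 matching b row(s), so 4 row(s) emitted.
- uid=7: no b row matches, row kept with b columns NULL.
Total: 19 matched + 2 padded = 21 rows.

21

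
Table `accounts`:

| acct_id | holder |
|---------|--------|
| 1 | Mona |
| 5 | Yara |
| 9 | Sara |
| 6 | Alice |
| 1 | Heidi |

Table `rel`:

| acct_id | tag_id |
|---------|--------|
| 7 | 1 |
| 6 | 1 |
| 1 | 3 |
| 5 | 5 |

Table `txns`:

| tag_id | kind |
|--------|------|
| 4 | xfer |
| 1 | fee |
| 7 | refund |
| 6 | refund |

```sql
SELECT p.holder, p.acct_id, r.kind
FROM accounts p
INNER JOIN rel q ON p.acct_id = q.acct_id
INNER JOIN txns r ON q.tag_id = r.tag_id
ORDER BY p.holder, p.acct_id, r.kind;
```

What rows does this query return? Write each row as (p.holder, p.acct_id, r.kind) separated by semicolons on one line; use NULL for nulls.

Evaluate left to right. First `accounts p INNER JOIN rel q` on acct_id: 4 row(s).
Then INNER JOIN `txns r` on tag_id: keep only rows whose q.tag_id appears in r.

(Alice, 6, fee)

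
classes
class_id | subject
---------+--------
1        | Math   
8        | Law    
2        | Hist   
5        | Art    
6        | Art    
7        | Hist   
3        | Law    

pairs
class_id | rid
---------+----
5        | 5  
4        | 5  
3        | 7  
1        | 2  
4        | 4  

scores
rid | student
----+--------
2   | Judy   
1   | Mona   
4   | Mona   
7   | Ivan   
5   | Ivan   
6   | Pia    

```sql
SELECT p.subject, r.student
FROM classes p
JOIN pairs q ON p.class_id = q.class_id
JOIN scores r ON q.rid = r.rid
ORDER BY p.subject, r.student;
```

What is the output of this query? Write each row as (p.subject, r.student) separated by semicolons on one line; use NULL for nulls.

Joins associate left-to-right: classes INNER JOIN pairs on class_id gives 3 intermediate row(s).
Then INNER JOIN `scores r` on rid: keep only rows whose q.rid appears in r.

(Art, Ivan); (Law, Ivan); (Math, Judy)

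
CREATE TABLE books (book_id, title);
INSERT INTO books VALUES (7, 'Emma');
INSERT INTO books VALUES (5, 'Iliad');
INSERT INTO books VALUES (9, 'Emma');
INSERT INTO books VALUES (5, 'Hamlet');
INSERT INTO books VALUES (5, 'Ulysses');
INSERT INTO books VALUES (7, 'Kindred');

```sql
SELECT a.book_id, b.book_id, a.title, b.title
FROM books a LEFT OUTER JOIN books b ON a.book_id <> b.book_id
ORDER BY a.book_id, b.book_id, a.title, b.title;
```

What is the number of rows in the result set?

22

LEFT JOIN keeps every row from `books a`; unmatched rows get NULL for `books b`'s columns.
Matching on a.book_id <> b.book_id.
- a[0] book_id=7 → 4 match(es) in b → 4 row(s).
- a[1] book_id=5 → 3 match(es) in b → 3 row(s).
- a[2] book_id=9 → 5 match(es) in b → 5 row(s).
- a[3] book_id=5 → 3 match(es) in b → 3 row(s).
- a[4] book_id=5 → 3 match(es) in b → 3 row(s).
- a[5] book_id=7 → 4 match(es) in b → 4 row(s).
Total: 22 rows.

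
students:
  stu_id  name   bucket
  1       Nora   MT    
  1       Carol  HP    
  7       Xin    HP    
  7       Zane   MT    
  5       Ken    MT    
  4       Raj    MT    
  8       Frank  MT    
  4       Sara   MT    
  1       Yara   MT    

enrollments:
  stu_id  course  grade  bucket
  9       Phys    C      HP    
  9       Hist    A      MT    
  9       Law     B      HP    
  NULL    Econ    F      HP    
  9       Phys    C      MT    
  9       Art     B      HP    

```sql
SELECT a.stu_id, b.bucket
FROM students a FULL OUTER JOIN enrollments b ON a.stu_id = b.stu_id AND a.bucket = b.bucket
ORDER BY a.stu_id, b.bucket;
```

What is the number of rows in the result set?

15

FULL OUTER JOIN keeps every row from both sides; unmatched rows get NULL for the other side's columns.
Matching on a.stu_id = b.stu_id AND a.bucket = b.bucket. A NULL in a compared column never satisfies the condition.
Matched pairs: 0; unmatched a rows kept: 9; unmatched b rows kept: 6.
Total: 0 matched + 15 padded = 15 rows.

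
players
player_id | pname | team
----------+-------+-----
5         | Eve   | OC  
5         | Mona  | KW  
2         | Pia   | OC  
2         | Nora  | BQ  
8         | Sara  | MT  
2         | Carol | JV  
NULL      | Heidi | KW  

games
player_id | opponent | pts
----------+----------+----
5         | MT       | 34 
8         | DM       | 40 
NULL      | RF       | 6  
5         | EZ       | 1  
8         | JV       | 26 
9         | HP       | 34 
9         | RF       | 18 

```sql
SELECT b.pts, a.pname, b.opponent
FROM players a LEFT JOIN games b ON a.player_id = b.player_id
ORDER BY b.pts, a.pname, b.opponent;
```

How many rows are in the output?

10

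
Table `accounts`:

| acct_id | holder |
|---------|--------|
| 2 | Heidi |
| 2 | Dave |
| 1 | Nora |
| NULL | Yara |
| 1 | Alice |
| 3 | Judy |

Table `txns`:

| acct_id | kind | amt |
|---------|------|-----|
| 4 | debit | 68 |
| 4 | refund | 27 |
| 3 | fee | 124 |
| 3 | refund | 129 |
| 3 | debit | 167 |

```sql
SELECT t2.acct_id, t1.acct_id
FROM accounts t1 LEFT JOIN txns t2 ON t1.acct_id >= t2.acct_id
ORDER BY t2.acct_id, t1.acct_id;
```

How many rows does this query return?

8

LEFT JOIN keeps every row from `accounts`; unmatched rows get NULL for `txns`'s columns.
Matching on t1.acct_id >= t2.acct_id. A NULL in a compared column never satisfies the condition.
- t1 (acct_id=2) has no partner → padded with NULL.
- t1 (acct_id=2) has no partner → padded with NULL.
- t1 (acct_id=1) has no partner → padded with NULL.
- t1 (acct_id=NULL) has no partner → padded with NULL.
- t1 (acct_id=1) has no partner → padded with NULL.
- t1 (acct_id=3) pairs with 3 row(s) of t2.
Total: 3 matched + 5 padded = 8 rows.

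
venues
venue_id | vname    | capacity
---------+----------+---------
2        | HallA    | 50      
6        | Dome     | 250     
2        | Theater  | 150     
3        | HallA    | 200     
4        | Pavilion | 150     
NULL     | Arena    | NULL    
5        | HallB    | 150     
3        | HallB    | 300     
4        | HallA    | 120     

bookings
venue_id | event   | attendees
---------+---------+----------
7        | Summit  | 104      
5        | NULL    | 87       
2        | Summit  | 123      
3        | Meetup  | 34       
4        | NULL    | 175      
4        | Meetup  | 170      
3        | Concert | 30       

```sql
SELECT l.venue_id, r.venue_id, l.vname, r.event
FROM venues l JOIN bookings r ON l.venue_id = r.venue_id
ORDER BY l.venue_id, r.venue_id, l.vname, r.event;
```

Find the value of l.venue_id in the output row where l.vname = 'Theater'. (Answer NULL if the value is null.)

INNER JOIN keeps only pairs where the ON condition holds.
Matching on l.venue_id = r.venue_id. A NULL in a compared column never satisfies the condition.
- l (venue_id=2) pairs with 1 row(s) of r.
- l (venue_id=6) has no partner → excluded.
- l (venue_id=2) pairs with 1 row(s) of r.
- l (venue_id=3) pairs with 2 row(s) of r.
- l (venue_id=4) pairs with 2 row(s) of r.
- l (venue_id=NULL) has no partner → excluded.
- l (venue_id=5) pairs with 1 row(s) of r.
- l (venue_id=3) pairs with 2 row(s) of r.
- l (venue_id=4) pairs with 2 row(s) of r.

2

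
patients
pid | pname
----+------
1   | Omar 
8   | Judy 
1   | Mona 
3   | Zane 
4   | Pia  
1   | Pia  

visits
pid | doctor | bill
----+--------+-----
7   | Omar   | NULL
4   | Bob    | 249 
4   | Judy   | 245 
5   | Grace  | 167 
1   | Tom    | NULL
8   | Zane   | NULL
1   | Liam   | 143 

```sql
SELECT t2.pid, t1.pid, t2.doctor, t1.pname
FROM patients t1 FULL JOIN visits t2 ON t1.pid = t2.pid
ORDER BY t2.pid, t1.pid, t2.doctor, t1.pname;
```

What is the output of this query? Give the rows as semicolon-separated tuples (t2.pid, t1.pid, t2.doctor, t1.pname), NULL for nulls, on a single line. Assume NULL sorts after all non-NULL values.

(1, 1, Liam, Mona); (1, 1, Liam, Omar); (1, 1, Liam, Pia); (1, 1, Tom, Mona); (1, 1, Tom, Omar); (1, 1, Tom, Pia); (4, 4, Bob, Pia); (4, 4, Judy, Pia); (5, NULL, Grace, NULL); (7, NULL, Omar, NULL); (8, 8, Zane, Judy); (NULL, 3, NULL, Zane)

FULL OUTER JOIN keeps every row from both sides; unmatched rows get NULL for the other side's columns.
Matching on t1.pid = t2.pid.
- t1[0] pid=1 → 2 match(es) in t2 → 2 row(s).
- t1[1] pid=8 → 1 match(es) in t2 → 1 row(s).
- t1[2] pid=1 → 2 match(es) in t2 → 2 row(s).
- t1[3] pid=3 → no match; kept with NULLs on the t2 side.
- t1[4] pid=4 → 2 match(es) in t2 → 2 row(s).
- t1[5] pid=1 → 2 match(es) in t2 → 2 row(s).
- 2 row(s) from t2 found no t1 partner → padded with NULL.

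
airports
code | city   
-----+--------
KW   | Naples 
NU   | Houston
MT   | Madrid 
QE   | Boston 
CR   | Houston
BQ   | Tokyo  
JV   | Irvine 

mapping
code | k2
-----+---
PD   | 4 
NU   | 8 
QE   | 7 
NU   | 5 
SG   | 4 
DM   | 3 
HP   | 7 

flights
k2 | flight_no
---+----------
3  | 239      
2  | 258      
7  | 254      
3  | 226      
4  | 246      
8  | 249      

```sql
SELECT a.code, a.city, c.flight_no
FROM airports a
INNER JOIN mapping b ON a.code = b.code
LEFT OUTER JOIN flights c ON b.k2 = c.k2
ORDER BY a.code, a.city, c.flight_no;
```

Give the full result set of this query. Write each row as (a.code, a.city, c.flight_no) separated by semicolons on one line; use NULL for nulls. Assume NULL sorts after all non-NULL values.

Evaluate left to right. First `airports a INNER JOIN mapping b` on code: 3 row(s).
Then LEFT JOIN `flights c` on k2: each of those 3 rows is kept; rows whose b.k2 has no match in c get NULL for c's columns.

(NU, Houston, 249); (NU, Houston, NULL); (QE, Boston, 254)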